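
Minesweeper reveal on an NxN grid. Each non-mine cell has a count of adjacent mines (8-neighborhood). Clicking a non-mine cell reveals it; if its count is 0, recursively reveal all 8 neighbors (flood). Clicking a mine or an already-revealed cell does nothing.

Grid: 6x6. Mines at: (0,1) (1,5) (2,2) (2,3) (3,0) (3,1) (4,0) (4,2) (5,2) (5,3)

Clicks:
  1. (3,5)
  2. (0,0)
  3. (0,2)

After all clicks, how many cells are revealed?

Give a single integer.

Click 1 (3,5) count=0: revealed 8 new [(2,4) (2,5) (3,4) (3,5) (4,4) (4,5) (5,4) (5,5)] -> total=8
Click 2 (0,0) count=1: revealed 1 new [(0,0)] -> total=9
Click 3 (0,2) count=1: revealed 1 new [(0,2)] -> total=10

Answer: 10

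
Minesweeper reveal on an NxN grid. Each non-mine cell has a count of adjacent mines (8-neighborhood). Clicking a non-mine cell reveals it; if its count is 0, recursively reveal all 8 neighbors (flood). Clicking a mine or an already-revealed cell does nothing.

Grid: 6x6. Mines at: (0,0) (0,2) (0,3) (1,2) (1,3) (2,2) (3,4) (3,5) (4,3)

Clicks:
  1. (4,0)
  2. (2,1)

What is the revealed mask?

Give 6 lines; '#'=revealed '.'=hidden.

Click 1 (4,0) count=0: revealed 13 new [(1,0) (1,1) (2,0) (2,1) (3,0) (3,1) (3,2) (4,0) (4,1) (4,2) (5,0) (5,1) (5,2)] -> total=13
Click 2 (2,1) count=2: revealed 0 new [(none)] -> total=13

Answer: ......
##....
##....
###...
###...
###...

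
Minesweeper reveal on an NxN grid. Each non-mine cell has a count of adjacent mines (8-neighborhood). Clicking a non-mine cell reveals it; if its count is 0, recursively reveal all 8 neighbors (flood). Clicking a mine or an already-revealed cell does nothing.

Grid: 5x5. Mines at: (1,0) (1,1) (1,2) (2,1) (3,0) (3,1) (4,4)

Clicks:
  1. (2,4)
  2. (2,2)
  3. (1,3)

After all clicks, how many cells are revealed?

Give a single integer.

Answer: 9

Derivation:
Click 1 (2,4) count=0: revealed 8 new [(0,3) (0,4) (1,3) (1,4) (2,3) (2,4) (3,3) (3,4)] -> total=8
Click 2 (2,2) count=4: revealed 1 new [(2,2)] -> total=9
Click 3 (1,3) count=1: revealed 0 new [(none)] -> total=9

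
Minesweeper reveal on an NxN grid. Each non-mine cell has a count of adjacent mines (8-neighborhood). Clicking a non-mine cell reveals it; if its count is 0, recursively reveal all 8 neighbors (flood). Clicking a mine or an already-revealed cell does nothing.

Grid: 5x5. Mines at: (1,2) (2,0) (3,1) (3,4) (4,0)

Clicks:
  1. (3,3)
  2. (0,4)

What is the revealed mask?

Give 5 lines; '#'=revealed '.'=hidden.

Answer: ...##
...##
...##
...#.
.....

Derivation:
Click 1 (3,3) count=1: revealed 1 new [(3,3)] -> total=1
Click 2 (0,4) count=0: revealed 6 new [(0,3) (0,4) (1,3) (1,4) (2,3) (2,4)] -> total=7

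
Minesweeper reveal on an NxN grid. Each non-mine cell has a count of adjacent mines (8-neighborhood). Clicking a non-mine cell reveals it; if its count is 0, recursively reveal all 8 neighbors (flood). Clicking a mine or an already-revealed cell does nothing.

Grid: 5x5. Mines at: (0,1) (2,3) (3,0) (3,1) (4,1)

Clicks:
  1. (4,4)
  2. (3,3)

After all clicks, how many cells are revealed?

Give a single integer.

Answer: 6

Derivation:
Click 1 (4,4) count=0: revealed 6 new [(3,2) (3,3) (3,4) (4,2) (4,3) (4,4)] -> total=6
Click 2 (3,3) count=1: revealed 0 new [(none)] -> total=6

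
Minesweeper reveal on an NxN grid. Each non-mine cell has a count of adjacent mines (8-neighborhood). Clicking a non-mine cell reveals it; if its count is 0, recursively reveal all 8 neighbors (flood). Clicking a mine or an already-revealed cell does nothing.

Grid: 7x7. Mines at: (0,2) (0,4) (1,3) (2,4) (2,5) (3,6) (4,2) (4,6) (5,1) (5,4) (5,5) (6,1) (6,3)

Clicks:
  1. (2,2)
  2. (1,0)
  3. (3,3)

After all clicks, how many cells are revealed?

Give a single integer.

Answer: 14

Derivation:
Click 1 (2,2) count=1: revealed 1 new [(2,2)] -> total=1
Click 2 (1,0) count=0: revealed 12 new [(0,0) (0,1) (1,0) (1,1) (1,2) (2,0) (2,1) (3,0) (3,1) (3,2) (4,0) (4,1)] -> total=13
Click 3 (3,3) count=2: revealed 1 new [(3,3)] -> total=14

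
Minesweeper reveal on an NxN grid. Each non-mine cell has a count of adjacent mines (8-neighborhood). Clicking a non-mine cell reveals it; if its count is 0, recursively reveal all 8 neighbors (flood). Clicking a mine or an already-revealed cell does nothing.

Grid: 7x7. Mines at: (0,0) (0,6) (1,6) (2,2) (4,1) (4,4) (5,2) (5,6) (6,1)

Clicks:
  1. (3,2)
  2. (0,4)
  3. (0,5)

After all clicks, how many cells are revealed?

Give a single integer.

Answer: 17

Derivation:
Click 1 (3,2) count=2: revealed 1 new [(3,2)] -> total=1
Click 2 (0,4) count=0: revealed 16 new [(0,1) (0,2) (0,3) (0,4) (0,5) (1,1) (1,2) (1,3) (1,4) (1,5) (2,3) (2,4) (2,5) (3,3) (3,4) (3,5)] -> total=17
Click 3 (0,5) count=2: revealed 0 new [(none)] -> total=17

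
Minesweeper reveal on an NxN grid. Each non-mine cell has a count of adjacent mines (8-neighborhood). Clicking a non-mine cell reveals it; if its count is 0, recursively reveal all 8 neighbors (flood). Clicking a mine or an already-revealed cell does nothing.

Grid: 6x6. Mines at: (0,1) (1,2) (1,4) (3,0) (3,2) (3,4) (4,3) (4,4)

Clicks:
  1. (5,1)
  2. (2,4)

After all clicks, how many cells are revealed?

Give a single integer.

Click 1 (5,1) count=0: revealed 6 new [(4,0) (4,1) (4,2) (5,0) (5,1) (5,2)] -> total=6
Click 2 (2,4) count=2: revealed 1 new [(2,4)] -> total=7

Answer: 7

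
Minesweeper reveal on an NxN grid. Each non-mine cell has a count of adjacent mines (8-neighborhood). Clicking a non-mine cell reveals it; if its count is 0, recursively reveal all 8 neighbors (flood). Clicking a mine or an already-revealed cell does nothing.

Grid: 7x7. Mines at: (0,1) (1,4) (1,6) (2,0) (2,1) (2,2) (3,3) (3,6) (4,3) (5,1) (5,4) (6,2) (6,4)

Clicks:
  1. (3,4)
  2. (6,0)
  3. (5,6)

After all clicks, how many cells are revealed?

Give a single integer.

Click 1 (3,4) count=2: revealed 1 new [(3,4)] -> total=1
Click 2 (6,0) count=1: revealed 1 new [(6,0)] -> total=2
Click 3 (5,6) count=0: revealed 6 new [(4,5) (4,6) (5,5) (5,6) (6,5) (6,6)] -> total=8

Answer: 8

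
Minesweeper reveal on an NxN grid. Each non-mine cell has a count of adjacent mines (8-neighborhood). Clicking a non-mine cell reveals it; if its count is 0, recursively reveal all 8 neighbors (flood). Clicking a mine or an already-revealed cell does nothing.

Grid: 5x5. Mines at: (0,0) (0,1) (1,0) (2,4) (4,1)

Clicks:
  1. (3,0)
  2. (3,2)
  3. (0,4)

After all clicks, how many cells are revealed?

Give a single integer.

Answer: 8

Derivation:
Click 1 (3,0) count=1: revealed 1 new [(3,0)] -> total=1
Click 2 (3,2) count=1: revealed 1 new [(3,2)] -> total=2
Click 3 (0,4) count=0: revealed 6 new [(0,2) (0,3) (0,4) (1,2) (1,3) (1,4)] -> total=8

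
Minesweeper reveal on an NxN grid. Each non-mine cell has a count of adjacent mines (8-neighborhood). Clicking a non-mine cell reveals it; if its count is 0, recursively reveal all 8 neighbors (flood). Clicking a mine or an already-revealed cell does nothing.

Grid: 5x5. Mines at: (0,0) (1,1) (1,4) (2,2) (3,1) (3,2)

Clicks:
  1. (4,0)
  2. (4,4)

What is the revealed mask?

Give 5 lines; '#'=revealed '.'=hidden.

Answer: .....
.....
...##
...##
#..##

Derivation:
Click 1 (4,0) count=1: revealed 1 new [(4,0)] -> total=1
Click 2 (4,4) count=0: revealed 6 new [(2,3) (2,4) (3,3) (3,4) (4,3) (4,4)] -> total=7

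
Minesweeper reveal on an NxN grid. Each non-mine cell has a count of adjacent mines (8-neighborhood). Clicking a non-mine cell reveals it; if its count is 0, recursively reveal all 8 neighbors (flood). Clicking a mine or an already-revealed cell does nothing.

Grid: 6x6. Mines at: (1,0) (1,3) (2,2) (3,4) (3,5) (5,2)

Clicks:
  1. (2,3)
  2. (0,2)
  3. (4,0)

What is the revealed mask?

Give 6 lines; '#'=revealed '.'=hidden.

Answer: ..#...
......
##.#..
##....
##....
##....

Derivation:
Click 1 (2,3) count=3: revealed 1 new [(2,3)] -> total=1
Click 2 (0,2) count=1: revealed 1 new [(0,2)] -> total=2
Click 3 (4,0) count=0: revealed 8 new [(2,0) (2,1) (3,0) (3,1) (4,0) (4,1) (5,0) (5,1)] -> total=10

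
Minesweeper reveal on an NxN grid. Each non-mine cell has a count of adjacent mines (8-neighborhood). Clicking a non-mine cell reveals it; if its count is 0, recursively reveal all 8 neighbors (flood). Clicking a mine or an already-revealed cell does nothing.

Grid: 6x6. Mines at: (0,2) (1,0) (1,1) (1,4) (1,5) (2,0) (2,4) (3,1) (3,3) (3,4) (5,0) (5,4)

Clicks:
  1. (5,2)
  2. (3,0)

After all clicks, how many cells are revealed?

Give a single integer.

Answer: 7

Derivation:
Click 1 (5,2) count=0: revealed 6 new [(4,1) (4,2) (4,3) (5,1) (5,2) (5,3)] -> total=6
Click 2 (3,0) count=2: revealed 1 new [(3,0)] -> total=7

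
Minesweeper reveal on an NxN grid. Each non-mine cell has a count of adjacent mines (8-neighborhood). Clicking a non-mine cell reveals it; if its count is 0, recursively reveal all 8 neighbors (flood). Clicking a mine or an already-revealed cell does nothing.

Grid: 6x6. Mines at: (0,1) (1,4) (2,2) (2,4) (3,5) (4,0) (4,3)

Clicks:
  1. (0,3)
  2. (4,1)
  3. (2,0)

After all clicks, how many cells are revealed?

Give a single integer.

Click 1 (0,3) count=1: revealed 1 new [(0,3)] -> total=1
Click 2 (4,1) count=1: revealed 1 new [(4,1)] -> total=2
Click 3 (2,0) count=0: revealed 6 new [(1,0) (1,1) (2,0) (2,1) (3,0) (3,1)] -> total=8

Answer: 8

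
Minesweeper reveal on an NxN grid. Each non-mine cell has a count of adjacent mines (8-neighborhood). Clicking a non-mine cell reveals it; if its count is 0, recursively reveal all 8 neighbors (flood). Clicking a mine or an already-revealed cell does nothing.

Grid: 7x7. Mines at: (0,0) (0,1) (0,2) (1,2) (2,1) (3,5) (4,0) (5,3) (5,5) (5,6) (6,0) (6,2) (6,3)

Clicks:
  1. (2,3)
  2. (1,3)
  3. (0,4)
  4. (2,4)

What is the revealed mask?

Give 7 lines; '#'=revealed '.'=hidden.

Click 1 (2,3) count=1: revealed 1 new [(2,3)] -> total=1
Click 2 (1,3) count=2: revealed 1 new [(1,3)] -> total=2
Click 3 (0,4) count=0: revealed 10 new [(0,3) (0,4) (0,5) (0,6) (1,4) (1,5) (1,6) (2,4) (2,5) (2,6)] -> total=12
Click 4 (2,4) count=1: revealed 0 new [(none)] -> total=12

Answer: ...####
...####
...####
.......
.......
.......
.......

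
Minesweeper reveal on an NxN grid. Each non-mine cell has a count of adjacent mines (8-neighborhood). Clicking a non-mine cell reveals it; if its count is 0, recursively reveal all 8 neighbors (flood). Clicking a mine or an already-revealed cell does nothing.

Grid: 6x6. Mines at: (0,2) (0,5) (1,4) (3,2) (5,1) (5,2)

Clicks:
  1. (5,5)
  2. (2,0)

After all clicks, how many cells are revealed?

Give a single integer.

Answer: 22

Derivation:
Click 1 (5,5) count=0: revealed 12 new [(2,3) (2,4) (2,5) (3,3) (3,4) (3,5) (4,3) (4,4) (4,5) (5,3) (5,4) (5,5)] -> total=12
Click 2 (2,0) count=0: revealed 10 new [(0,0) (0,1) (1,0) (1,1) (2,0) (2,1) (3,0) (3,1) (4,0) (4,1)] -> total=22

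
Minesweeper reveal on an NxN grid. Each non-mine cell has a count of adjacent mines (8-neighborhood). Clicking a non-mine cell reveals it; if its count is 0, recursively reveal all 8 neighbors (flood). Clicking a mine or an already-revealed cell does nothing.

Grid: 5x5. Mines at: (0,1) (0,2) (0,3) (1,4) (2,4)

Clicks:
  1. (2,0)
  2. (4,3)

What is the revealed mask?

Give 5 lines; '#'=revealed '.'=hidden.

Click 1 (2,0) count=0: revealed 18 new [(1,0) (1,1) (1,2) (1,3) (2,0) (2,1) (2,2) (2,3) (3,0) (3,1) (3,2) (3,3) (3,4) (4,0) (4,1) (4,2) (4,3) (4,4)] -> total=18
Click 2 (4,3) count=0: revealed 0 new [(none)] -> total=18

Answer: .....
####.
####.
#####
#####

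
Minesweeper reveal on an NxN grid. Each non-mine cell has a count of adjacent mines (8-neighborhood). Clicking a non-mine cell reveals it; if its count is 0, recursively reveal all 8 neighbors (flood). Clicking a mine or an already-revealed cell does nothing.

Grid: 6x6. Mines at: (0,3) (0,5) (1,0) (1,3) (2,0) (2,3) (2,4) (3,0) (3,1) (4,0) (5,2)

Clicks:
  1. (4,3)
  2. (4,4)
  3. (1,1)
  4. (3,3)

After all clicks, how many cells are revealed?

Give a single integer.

Click 1 (4,3) count=1: revealed 1 new [(4,3)] -> total=1
Click 2 (4,4) count=0: revealed 8 new [(3,3) (3,4) (3,5) (4,4) (4,5) (5,3) (5,4) (5,5)] -> total=9
Click 3 (1,1) count=2: revealed 1 new [(1,1)] -> total=10
Click 4 (3,3) count=2: revealed 0 new [(none)] -> total=10

Answer: 10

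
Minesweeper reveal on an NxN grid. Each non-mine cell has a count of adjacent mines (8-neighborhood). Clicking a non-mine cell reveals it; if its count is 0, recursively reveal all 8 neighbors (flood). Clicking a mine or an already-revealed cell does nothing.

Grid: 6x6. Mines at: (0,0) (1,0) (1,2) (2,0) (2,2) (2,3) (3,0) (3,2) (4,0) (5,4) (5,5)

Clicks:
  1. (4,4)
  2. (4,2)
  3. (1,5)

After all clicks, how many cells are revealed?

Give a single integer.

Answer: 13

Derivation:
Click 1 (4,4) count=2: revealed 1 new [(4,4)] -> total=1
Click 2 (4,2) count=1: revealed 1 new [(4,2)] -> total=2
Click 3 (1,5) count=0: revealed 11 new [(0,3) (0,4) (0,5) (1,3) (1,4) (1,5) (2,4) (2,5) (3,4) (3,5) (4,5)] -> total=13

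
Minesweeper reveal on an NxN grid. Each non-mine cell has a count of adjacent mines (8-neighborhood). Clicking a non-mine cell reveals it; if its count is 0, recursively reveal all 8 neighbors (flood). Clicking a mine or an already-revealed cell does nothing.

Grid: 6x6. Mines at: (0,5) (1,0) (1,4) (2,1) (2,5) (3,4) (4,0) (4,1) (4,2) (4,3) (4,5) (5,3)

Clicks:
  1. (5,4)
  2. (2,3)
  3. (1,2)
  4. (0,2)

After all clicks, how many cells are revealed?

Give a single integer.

Answer: 8

Derivation:
Click 1 (5,4) count=3: revealed 1 new [(5,4)] -> total=1
Click 2 (2,3) count=2: revealed 1 new [(2,3)] -> total=2
Click 3 (1,2) count=1: revealed 1 new [(1,2)] -> total=3
Click 4 (0,2) count=0: revealed 5 new [(0,1) (0,2) (0,3) (1,1) (1,3)] -> total=8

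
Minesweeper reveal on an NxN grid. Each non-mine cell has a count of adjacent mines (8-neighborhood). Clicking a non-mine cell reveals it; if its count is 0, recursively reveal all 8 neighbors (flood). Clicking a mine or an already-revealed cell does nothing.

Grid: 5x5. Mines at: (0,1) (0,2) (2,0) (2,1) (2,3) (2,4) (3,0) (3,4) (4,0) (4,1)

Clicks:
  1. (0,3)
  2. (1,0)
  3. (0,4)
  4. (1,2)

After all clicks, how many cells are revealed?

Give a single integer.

Click 1 (0,3) count=1: revealed 1 new [(0,3)] -> total=1
Click 2 (1,0) count=3: revealed 1 new [(1,0)] -> total=2
Click 3 (0,4) count=0: revealed 3 new [(0,4) (1,3) (1,4)] -> total=5
Click 4 (1,2) count=4: revealed 1 new [(1,2)] -> total=6

Answer: 6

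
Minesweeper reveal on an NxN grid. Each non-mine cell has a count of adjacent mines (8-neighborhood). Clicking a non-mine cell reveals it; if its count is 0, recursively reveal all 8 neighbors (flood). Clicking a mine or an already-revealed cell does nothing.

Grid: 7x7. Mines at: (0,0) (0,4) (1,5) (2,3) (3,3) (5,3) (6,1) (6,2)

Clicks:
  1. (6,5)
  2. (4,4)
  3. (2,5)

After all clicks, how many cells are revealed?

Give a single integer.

Answer: 15

Derivation:
Click 1 (6,5) count=0: revealed 15 new [(2,4) (2,5) (2,6) (3,4) (3,5) (3,6) (4,4) (4,5) (4,6) (5,4) (5,5) (5,6) (6,4) (6,5) (6,6)] -> total=15
Click 2 (4,4) count=2: revealed 0 new [(none)] -> total=15
Click 3 (2,5) count=1: revealed 0 new [(none)] -> total=15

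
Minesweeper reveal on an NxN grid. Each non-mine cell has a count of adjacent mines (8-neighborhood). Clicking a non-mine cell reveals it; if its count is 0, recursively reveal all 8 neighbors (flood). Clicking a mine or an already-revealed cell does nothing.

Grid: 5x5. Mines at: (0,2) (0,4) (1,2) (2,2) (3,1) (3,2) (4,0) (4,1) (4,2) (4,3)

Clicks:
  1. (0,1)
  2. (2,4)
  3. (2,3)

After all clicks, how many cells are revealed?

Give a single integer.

Answer: 7

Derivation:
Click 1 (0,1) count=2: revealed 1 new [(0,1)] -> total=1
Click 2 (2,4) count=0: revealed 6 new [(1,3) (1,4) (2,3) (2,4) (3,3) (3,4)] -> total=7
Click 3 (2,3) count=3: revealed 0 new [(none)] -> total=7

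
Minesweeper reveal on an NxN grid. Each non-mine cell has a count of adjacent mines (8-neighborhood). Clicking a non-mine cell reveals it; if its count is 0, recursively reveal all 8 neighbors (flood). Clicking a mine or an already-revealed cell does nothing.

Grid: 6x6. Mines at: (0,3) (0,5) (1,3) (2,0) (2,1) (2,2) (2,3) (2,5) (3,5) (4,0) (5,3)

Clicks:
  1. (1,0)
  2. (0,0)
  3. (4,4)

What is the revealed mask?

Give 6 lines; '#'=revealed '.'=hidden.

Click 1 (1,0) count=2: revealed 1 new [(1,0)] -> total=1
Click 2 (0,0) count=0: revealed 5 new [(0,0) (0,1) (0,2) (1,1) (1,2)] -> total=6
Click 3 (4,4) count=2: revealed 1 new [(4,4)] -> total=7

Answer: ###...
###...
......
......
....#.
......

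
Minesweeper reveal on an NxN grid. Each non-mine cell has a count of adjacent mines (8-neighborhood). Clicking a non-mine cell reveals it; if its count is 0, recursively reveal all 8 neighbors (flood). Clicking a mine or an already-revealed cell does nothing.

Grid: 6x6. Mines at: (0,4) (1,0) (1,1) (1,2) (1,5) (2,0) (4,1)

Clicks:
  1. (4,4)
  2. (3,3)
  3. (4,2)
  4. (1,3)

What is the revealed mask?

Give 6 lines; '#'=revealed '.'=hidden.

Answer: ......
...#..
..####
..####
..####
..####

Derivation:
Click 1 (4,4) count=0: revealed 16 new [(2,2) (2,3) (2,4) (2,5) (3,2) (3,3) (3,4) (3,5) (4,2) (4,3) (4,4) (4,5) (5,2) (5,3) (5,4) (5,5)] -> total=16
Click 2 (3,3) count=0: revealed 0 new [(none)] -> total=16
Click 3 (4,2) count=1: revealed 0 new [(none)] -> total=16
Click 4 (1,3) count=2: revealed 1 new [(1,3)] -> total=17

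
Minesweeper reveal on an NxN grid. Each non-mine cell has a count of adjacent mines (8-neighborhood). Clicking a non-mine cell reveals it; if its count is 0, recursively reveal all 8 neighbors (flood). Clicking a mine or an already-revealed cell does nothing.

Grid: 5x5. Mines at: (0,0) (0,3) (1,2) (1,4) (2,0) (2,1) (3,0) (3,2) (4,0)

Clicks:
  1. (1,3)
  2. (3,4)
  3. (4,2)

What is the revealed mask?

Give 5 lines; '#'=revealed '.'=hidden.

Click 1 (1,3) count=3: revealed 1 new [(1,3)] -> total=1
Click 2 (3,4) count=0: revealed 6 new [(2,3) (2,4) (3,3) (3,4) (4,3) (4,4)] -> total=7
Click 3 (4,2) count=1: revealed 1 new [(4,2)] -> total=8

Answer: .....
...#.
...##
...##
..###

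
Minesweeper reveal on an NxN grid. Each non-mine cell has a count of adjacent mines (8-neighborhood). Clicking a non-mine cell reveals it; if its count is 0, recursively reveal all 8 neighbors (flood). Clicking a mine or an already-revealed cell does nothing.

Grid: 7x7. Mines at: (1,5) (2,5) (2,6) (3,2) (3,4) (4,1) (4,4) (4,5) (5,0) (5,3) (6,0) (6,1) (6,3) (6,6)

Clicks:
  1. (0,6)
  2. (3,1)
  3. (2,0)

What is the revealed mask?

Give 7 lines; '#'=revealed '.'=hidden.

Click 1 (0,6) count=1: revealed 1 new [(0,6)] -> total=1
Click 2 (3,1) count=2: revealed 1 new [(3,1)] -> total=2
Click 3 (2,0) count=0: revealed 16 new [(0,0) (0,1) (0,2) (0,3) (0,4) (1,0) (1,1) (1,2) (1,3) (1,4) (2,0) (2,1) (2,2) (2,3) (2,4) (3,0)] -> total=18

Answer: #####.#
#####..
#####..
##.....
.......
.......
.......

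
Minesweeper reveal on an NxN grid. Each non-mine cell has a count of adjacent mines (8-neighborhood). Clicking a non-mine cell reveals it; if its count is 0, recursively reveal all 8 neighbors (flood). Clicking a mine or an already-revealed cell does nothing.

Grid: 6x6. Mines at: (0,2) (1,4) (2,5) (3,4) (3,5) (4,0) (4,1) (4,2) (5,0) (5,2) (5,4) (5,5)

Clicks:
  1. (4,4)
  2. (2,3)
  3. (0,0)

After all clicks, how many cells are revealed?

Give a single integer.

Click 1 (4,4) count=4: revealed 1 new [(4,4)] -> total=1
Click 2 (2,3) count=2: revealed 1 new [(2,3)] -> total=2
Click 3 (0,0) count=0: revealed 13 new [(0,0) (0,1) (1,0) (1,1) (1,2) (1,3) (2,0) (2,1) (2,2) (3,0) (3,1) (3,2) (3,3)] -> total=15

Answer: 15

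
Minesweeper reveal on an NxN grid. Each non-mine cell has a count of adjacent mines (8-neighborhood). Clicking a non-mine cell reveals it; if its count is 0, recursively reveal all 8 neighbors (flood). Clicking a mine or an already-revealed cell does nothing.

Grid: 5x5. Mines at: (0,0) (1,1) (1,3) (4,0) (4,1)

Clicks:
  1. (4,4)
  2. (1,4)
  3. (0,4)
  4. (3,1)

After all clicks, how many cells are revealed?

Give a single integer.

Answer: 12

Derivation:
Click 1 (4,4) count=0: revealed 9 new [(2,2) (2,3) (2,4) (3,2) (3,3) (3,4) (4,2) (4,3) (4,4)] -> total=9
Click 2 (1,4) count=1: revealed 1 new [(1,4)] -> total=10
Click 3 (0,4) count=1: revealed 1 new [(0,4)] -> total=11
Click 4 (3,1) count=2: revealed 1 new [(3,1)] -> total=12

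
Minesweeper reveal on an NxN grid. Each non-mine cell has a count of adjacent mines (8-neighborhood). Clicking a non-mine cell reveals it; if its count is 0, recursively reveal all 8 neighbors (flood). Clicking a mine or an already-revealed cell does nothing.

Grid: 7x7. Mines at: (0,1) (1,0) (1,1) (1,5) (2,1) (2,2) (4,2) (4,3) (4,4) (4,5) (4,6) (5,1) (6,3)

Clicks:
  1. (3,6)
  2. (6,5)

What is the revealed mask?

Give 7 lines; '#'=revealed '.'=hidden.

Click 1 (3,6) count=2: revealed 1 new [(3,6)] -> total=1
Click 2 (6,5) count=0: revealed 6 new [(5,4) (5,5) (5,6) (6,4) (6,5) (6,6)] -> total=7

Answer: .......
.......
.......
......#
.......
....###
....###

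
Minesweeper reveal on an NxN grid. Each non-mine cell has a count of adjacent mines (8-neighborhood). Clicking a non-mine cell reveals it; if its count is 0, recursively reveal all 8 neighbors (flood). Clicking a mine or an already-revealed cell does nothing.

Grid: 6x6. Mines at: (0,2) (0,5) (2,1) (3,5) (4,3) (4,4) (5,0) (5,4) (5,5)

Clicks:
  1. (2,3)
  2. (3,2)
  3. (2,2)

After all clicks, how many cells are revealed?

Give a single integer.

Answer: 9

Derivation:
Click 1 (2,3) count=0: revealed 9 new [(1,2) (1,3) (1,4) (2,2) (2,3) (2,4) (3,2) (3,3) (3,4)] -> total=9
Click 2 (3,2) count=2: revealed 0 new [(none)] -> total=9
Click 3 (2,2) count=1: revealed 0 new [(none)] -> total=9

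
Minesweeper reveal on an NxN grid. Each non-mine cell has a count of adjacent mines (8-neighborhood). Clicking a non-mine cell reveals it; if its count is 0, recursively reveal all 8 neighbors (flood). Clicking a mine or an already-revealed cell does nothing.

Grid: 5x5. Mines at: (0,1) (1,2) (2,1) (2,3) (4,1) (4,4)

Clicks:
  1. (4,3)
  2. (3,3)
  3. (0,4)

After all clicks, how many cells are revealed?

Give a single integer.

Answer: 6

Derivation:
Click 1 (4,3) count=1: revealed 1 new [(4,3)] -> total=1
Click 2 (3,3) count=2: revealed 1 new [(3,3)] -> total=2
Click 3 (0,4) count=0: revealed 4 new [(0,3) (0,4) (1,3) (1,4)] -> total=6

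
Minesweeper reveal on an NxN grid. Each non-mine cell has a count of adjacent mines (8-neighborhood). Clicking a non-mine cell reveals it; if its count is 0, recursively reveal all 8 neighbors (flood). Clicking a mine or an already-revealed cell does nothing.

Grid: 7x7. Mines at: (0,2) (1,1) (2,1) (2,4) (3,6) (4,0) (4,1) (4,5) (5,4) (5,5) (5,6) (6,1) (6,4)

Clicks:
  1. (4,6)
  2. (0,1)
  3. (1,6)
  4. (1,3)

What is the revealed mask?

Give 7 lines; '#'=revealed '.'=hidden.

Click 1 (4,6) count=4: revealed 1 new [(4,6)] -> total=1
Click 2 (0,1) count=2: revealed 1 new [(0,1)] -> total=2
Click 3 (1,6) count=0: revealed 10 new [(0,3) (0,4) (0,5) (0,6) (1,3) (1,4) (1,5) (1,6) (2,5) (2,6)] -> total=12
Click 4 (1,3) count=2: revealed 0 new [(none)] -> total=12

Answer: .#.####
...####
.....##
.......
......#
.......
.......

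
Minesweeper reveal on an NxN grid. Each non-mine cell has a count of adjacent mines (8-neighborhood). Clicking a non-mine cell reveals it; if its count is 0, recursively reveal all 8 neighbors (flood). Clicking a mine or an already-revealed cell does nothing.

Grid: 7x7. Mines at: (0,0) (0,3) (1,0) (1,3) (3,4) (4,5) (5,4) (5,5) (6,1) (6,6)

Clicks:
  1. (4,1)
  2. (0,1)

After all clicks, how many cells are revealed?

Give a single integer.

Click 1 (4,1) count=0: revealed 16 new [(2,0) (2,1) (2,2) (2,3) (3,0) (3,1) (3,2) (3,3) (4,0) (4,1) (4,2) (4,3) (5,0) (5,1) (5,2) (5,3)] -> total=16
Click 2 (0,1) count=2: revealed 1 new [(0,1)] -> total=17

Answer: 17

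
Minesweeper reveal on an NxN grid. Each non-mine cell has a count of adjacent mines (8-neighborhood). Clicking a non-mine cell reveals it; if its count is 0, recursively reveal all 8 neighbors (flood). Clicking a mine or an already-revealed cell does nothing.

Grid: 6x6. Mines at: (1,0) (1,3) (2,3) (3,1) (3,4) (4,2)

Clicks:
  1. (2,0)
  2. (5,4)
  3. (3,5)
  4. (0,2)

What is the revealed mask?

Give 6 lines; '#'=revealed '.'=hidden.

Answer: ..#...
......
#.....
.....#
...###
...###

Derivation:
Click 1 (2,0) count=2: revealed 1 new [(2,0)] -> total=1
Click 2 (5,4) count=0: revealed 6 new [(4,3) (4,4) (4,5) (5,3) (5,4) (5,5)] -> total=7
Click 3 (3,5) count=1: revealed 1 new [(3,5)] -> total=8
Click 4 (0,2) count=1: revealed 1 new [(0,2)] -> total=9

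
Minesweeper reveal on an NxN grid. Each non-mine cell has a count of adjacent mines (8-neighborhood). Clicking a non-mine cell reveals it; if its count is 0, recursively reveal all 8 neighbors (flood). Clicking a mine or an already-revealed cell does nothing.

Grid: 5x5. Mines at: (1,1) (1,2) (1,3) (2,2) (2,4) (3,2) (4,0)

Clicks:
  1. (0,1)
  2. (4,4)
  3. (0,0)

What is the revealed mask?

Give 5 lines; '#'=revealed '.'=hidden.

Click 1 (0,1) count=2: revealed 1 new [(0,1)] -> total=1
Click 2 (4,4) count=0: revealed 4 new [(3,3) (3,4) (4,3) (4,4)] -> total=5
Click 3 (0,0) count=1: revealed 1 new [(0,0)] -> total=6

Answer: ##...
.....
.....
...##
...##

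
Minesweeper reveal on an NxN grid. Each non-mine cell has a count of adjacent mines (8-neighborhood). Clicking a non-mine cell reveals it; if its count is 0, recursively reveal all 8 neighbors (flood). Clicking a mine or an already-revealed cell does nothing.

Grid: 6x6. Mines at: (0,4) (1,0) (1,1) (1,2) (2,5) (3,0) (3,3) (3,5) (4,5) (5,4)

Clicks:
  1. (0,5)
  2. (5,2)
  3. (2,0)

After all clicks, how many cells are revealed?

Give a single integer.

Answer: 10

Derivation:
Click 1 (0,5) count=1: revealed 1 new [(0,5)] -> total=1
Click 2 (5,2) count=0: revealed 8 new [(4,0) (4,1) (4,2) (4,3) (5,0) (5,1) (5,2) (5,3)] -> total=9
Click 3 (2,0) count=3: revealed 1 new [(2,0)] -> total=10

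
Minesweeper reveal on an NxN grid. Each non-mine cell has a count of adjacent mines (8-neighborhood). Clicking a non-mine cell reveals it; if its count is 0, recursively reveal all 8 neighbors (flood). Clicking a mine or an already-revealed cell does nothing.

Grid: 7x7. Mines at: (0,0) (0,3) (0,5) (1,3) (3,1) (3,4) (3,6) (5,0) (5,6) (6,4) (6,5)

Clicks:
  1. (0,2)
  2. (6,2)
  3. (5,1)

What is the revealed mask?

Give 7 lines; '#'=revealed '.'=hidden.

Answer: ..#....
.......
.......
.......
.###...
.###...
.###...

Derivation:
Click 1 (0,2) count=2: revealed 1 new [(0,2)] -> total=1
Click 2 (6,2) count=0: revealed 9 new [(4,1) (4,2) (4,3) (5,1) (5,2) (5,3) (6,1) (6,2) (6,3)] -> total=10
Click 3 (5,1) count=1: revealed 0 new [(none)] -> total=10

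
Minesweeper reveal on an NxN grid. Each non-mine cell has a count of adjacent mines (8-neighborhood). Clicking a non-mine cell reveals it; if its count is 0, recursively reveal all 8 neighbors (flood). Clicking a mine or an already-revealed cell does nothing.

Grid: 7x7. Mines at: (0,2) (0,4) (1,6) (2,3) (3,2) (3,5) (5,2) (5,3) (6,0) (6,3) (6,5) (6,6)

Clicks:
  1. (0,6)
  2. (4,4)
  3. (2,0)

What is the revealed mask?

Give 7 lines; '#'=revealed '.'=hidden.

Answer: ##....#
##.....
##.....
##.....
##..#..
##.....
.......

Derivation:
Click 1 (0,6) count=1: revealed 1 new [(0,6)] -> total=1
Click 2 (4,4) count=2: revealed 1 new [(4,4)] -> total=2
Click 3 (2,0) count=0: revealed 12 new [(0,0) (0,1) (1,0) (1,1) (2,0) (2,1) (3,0) (3,1) (4,0) (4,1) (5,0) (5,1)] -> total=14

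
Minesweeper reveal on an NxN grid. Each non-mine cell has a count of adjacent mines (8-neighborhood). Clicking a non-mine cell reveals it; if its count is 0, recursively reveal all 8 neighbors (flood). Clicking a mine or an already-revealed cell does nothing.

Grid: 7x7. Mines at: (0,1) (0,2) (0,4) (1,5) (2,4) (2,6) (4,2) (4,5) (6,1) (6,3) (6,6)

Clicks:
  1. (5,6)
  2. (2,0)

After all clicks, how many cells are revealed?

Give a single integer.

Click 1 (5,6) count=2: revealed 1 new [(5,6)] -> total=1
Click 2 (2,0) count=0: revealed 16 new [(1,0) (1,1) (1,2) (1,3) (2,0) (2,1) (2,2) (2,3) (3,0) (3,1) (3,2) (3,3) (4,0) (4,1) (5,0) (5,1)] -> total=17

Answer: 17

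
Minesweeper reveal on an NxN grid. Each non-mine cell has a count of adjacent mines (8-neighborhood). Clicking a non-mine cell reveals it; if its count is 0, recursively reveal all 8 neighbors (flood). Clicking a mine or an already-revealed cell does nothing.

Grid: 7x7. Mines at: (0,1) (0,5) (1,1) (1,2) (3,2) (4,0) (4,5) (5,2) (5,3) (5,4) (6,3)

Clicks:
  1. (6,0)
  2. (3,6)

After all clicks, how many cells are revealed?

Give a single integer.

Answer: 5

Derivation:
Click 1 (6,0) count=0: revealed 4 new [(5,0) (5,1) (6,0) (6,1)] -> total=4
Click 2 (3,6) count=1: revealed 1 new [(3,6)] -> total=5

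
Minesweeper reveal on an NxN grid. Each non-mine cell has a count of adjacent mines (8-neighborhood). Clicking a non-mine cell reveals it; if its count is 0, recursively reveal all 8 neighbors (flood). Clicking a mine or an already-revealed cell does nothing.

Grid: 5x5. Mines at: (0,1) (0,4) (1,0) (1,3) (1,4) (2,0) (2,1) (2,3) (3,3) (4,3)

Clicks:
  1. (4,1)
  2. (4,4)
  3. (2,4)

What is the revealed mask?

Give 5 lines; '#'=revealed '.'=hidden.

Answer: .....
.....
....#
###..
###.#

Derivation:
Click 1 (4,1) count=0: revealed 6 new [(3,0) (3,1) (3,2) (4,0) (4,1) (4,2)] -> total=6
Click 2 (4,4) count=2: revealed 1 new [(4,4)] -> total=7
Click 3 (2,4) count=4: revealed 1 new [(2,4)] -> total=8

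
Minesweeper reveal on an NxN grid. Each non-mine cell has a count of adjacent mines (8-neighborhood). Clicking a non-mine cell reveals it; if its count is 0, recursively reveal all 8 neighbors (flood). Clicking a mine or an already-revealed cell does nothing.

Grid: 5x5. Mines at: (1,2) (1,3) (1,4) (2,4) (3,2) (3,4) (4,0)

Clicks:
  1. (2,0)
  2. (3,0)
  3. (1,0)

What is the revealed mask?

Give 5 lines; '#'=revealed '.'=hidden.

Answer: ##...
##...
##...
##...
.....

Derivation:
Click 1 (2,0) count=0: revealed 8 new [(0,0) (0,1) (1,0) (1,1) (2,0) (2,1) (3,0) (3,1)] -> total=8
Click 2 (3,0) count=1: revealed 0 new [(none)] -> total=8
Click 3 (1,0) count=0: revealed 0 new [(none)] -> total=8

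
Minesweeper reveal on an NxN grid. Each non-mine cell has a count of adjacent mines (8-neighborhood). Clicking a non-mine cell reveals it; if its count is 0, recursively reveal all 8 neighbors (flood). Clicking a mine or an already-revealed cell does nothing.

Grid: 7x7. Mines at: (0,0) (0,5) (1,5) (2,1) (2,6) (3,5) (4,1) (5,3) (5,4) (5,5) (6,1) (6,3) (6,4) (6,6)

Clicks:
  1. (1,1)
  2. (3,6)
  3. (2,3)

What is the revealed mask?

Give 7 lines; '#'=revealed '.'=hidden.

Answer: .####..
.####..
..###..
..###.#
..###..
.......
.......

Derivation:
Click 1 (1,1) count=2: revealed 1 new [(1,1)] -> total=1
Click 2 (3,6) count=2: revealed 1 new [(3,6)] -> total=2
Click 3 (2,3) count=0: revealed 16 new [(0,1) (0,2) (0,3) (0,4) (1,2) (1,3) (1,4) (2,2) (2,3) (2,4) (3,2) (3,3) (3,4) (4,2) (4,3) (4,4)] -> total=18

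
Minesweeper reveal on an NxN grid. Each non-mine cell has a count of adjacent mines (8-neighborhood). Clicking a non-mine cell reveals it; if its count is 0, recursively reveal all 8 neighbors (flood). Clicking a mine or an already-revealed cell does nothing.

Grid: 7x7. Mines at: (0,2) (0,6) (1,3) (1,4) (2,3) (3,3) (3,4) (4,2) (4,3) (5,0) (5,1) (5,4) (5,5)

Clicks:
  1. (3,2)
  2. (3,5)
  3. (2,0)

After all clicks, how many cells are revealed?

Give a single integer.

Click 1 (3,2) count=4: revealed 1 new [(3,2)] -> total=1
Click 2 (3,5) count=1: revealed 1 new [(3,5)] -> total=2
Click 3 (2,0) count=0: revealed 12 new [(0,0) (0,1) (1,0) (1,1) (1,2) (2,0) (2,1) (2,2) (3,0) (3,1) (4,0) (4,1)] -> total=14

Answer: 14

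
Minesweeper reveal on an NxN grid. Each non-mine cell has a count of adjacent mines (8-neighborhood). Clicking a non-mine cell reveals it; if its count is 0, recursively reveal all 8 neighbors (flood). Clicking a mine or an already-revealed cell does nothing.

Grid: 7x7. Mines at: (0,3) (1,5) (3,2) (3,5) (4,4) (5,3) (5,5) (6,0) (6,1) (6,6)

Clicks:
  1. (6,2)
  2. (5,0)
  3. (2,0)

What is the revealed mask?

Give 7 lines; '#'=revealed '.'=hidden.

Answer: ###....
###....
###....
##.....
##.....
##.....
..#....

Derivation:
Click 1 (6,2) count=2: revealed 1 new [(6,2)] -> total=1
Click 2 (5,0) count=2: revealed 1 new [(5,0)] -> total=2
Click 3 (2,0) count=0: revealed 14 new [(0,0) (0,1) (0,2) (1,0) (1,1) (1,2) (2,0) (2,1) (2,2) (3,0) (3,1) (4,0) (4,1) (5,1)] -> total=16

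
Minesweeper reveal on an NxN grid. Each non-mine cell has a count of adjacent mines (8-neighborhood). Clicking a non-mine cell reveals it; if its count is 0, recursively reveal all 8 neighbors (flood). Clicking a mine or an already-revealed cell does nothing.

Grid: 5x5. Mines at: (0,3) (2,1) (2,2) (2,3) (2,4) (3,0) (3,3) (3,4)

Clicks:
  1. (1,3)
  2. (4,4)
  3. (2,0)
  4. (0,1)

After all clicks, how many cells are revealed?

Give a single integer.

Click 1 (1,3) count=4: revealed 1 new [(1,3)] -> total=1
Click 2 (4,4) count=2: revealed 1 new [(4,4)] -> total=2
Click 3 (2,0) count=2: revealed 1 new [(2,0)] -> total=3
Click 4 (0,1) count=0: revealed 6 new [(0,0) (0,1) (0,2) (1,0) (1,1) (1,2)] -> total=9

Answer: 9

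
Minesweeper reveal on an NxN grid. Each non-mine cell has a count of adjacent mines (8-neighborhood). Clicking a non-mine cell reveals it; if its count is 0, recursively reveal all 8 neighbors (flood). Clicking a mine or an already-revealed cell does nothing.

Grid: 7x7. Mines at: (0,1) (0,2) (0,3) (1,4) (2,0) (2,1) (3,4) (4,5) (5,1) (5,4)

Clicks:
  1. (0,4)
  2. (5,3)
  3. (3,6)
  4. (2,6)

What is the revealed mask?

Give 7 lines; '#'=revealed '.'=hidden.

Click 1 (0,4) count=2: revealed 1 new [(0,4)] -> total=1
Click 2 (5,3) count=1: revealed 1 new [(5,3)] -> total=2
Click 3 (3,6) count=1: revealed 1 new [(3,6)] -> total=3
Click 4 (2,6) count=0: revealed 7 new [(0,5) (0,6) (1,5) (1,6) (2,5) (2,6) (3,5)] -> total=10

Answer: ....###
.....##
.....##
.....##
.......
...#...
.......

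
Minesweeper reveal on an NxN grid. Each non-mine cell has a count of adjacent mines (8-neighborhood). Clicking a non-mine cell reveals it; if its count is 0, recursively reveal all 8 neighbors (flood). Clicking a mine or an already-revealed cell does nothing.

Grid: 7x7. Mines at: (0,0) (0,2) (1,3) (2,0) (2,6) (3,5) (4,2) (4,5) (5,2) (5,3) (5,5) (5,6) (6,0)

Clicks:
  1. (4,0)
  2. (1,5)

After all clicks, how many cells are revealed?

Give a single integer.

Click 1 (4,0) count=0: revealed 6 new [(3,0) (3,1) (4,0) (4,1) (5,0) (5,1)] -> total=6
Click 2 (1,5) count=1: revealed 1 new [(1,5)] -> total=7

Answer: 7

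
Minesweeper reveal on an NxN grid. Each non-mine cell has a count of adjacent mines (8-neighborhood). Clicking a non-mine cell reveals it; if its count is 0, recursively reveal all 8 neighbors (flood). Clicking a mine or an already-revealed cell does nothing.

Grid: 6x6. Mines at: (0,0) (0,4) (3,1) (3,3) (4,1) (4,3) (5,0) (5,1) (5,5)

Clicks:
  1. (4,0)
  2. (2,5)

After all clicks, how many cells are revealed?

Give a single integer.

Answer: 9

Derivation:
Click 1 (4,0) count=4: revealed 1 new [(4,0)] -> total=1
Click 2 (2,5) count=0: revealed 8 new [(1,4) (1,5) (2,4) (2,5) (3,4) (3,5) (4,4) (4,5)] -> total=9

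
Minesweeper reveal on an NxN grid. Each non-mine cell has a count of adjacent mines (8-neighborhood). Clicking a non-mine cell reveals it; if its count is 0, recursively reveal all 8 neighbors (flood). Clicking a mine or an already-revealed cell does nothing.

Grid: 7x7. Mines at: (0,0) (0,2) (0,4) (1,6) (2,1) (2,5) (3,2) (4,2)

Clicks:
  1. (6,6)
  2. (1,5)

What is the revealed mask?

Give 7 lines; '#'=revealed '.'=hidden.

Answer: .......
.....#.
.......
##.####
##.####
#######
#######

Derivation:
Click 1 (6,6) count=0: revealed 26 new [(3,0) (3,1) (3,3) (3,4) (3,5) (3,6) (4,0) (4,1) (4,3) (4,4) (4,5) (4,6) (5,0) (5,1) (5,2) (5,3) (5,4) (5,5) (5,6) (6,0) (6,1) (6,2) (6,3) (6,4) (6,5) (6,6)] -> total=26
Click 2 (1,5) count=3: revealed 1 new [(1,5)] -> total=27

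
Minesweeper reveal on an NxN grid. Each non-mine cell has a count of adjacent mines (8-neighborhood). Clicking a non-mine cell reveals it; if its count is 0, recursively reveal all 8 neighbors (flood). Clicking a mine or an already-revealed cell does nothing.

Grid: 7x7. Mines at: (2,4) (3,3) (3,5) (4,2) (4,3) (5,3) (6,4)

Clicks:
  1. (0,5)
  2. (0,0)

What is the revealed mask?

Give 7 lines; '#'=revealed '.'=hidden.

Click 1 (0,5) count=0: revealed 31 new [(0,0) (0,1) (0,2) (0,3) (0,4) (0,5) (0,6) (1,0) (1,1) (1,2) (1,3) (1,4) (1,5) (1,6) (2,0) (2,1) (2,2) (2,3) (2,5) (2,6) (3,0) (3,1) (3,2) (4,0) (4,1) (5,0) (5,1) (5,2) (6,0) (6,1) (6,2)] -> total=31
Click 2 (0,0) count=0: revealed 0 new [(none)] -> total=31

Answer: #######
#######
####.##
###....
##.....
###....
###....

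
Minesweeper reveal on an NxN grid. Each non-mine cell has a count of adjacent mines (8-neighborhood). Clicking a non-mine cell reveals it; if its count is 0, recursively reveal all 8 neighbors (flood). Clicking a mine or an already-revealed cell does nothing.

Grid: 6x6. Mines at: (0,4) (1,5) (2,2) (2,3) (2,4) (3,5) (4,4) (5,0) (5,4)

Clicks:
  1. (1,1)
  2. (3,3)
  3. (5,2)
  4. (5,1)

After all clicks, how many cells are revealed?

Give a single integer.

Click 1 (1,1) count=1: revealed 1 new [(1,1)] -> total=1
Click 2 (3,3) count=4: revealed 1 new [(3,3)] -> total=2
Click 3 (5,2) count=0: revealed 8 new [(3,1) (3,2) (4,1) (4,2) (4,3) (5,1) (5,2) (5,3)] -> total=10
Click 4 (5,1) count=1: revealed 0 new [(none)] -> total=10

Answer: 10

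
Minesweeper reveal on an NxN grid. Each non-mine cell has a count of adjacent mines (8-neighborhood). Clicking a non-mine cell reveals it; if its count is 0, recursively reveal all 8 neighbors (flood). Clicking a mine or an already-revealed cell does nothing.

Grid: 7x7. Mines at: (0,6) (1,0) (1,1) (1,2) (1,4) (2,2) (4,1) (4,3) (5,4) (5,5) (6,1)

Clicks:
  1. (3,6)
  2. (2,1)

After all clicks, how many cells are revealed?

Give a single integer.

Answer: 12

Derivation:
Click 1 (3,6) count=0: revealed 11 new [(1,5) (1,6) (2,4) (2,5) (2,6) (3,4) (3,5) (3,6) (4,4) (4,5) (4,6)] -> total=11
Click 2 (2,1) count=4: revealed 1 new [(2,1)] -> total=12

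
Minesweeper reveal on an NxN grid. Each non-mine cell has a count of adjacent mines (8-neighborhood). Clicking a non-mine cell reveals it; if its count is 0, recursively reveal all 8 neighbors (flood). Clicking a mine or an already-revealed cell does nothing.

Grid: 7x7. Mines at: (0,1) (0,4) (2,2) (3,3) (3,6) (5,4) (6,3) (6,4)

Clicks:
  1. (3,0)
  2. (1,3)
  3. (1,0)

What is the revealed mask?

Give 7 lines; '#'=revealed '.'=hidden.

Answer: .......
##.#...
##.....
###....
###....
###....
###....

Derivation:
Click 1 (3,0) count=0: revealed 16 new [(1,0) (1,1) (2,0) (2,1) (3,0) (3,1) (3,2) (4,0) (4,1) (4,2) (5,0) (5,1) (5,2) (6,0) (6,1) (6,2)] -> total=16
Click 2 (1,3) count=2: revealed 1 new [(1,3)] -> total=17
Click 3 (1,0) count=1: revealed 0 new [(none)] -> total=17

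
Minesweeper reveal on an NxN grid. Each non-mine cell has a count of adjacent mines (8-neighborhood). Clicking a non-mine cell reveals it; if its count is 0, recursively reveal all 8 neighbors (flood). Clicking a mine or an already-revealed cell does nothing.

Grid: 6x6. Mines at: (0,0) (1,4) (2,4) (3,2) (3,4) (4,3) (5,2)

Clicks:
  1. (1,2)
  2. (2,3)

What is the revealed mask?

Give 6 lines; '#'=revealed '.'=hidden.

Click 1 (1,2) count=0: revealed 9 new [(0,1) (0,2) (0,3) (1,1) (1,2) (1,3) (2,1) (2,2) (2,3)] -> total=9
Click 2 (2,3) count=4: revealed 0 new [(none)] -> total=9

Answer: .###..
.###..
.###..
......
......
......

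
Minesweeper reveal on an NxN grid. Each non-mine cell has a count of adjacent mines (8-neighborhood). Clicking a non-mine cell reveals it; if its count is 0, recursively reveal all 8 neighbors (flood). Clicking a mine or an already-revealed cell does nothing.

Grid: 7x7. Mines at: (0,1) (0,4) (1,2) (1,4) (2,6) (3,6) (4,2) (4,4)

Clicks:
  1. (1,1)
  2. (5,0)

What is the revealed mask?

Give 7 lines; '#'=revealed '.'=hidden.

Answer: .......
##.....
##.....
##.....
##...##
#######
#######

Derivation:
Click 1 (1,1) count=2: revealed 1 new [(1,1)] -> total=1
Click 2 (5,0) count=0: revealed 23 new [(1,0) (2,0) (2,1) (3,0) (3,1) (4,0) (4,1) (4,5) (4,6) (5,0) (5,1) (5,2) (5,3) (5,4) (5,5) (5,6) (6,0) (6,1) (6,2) (6,3) (6,4) (6,5) (6,6)] -> total=24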